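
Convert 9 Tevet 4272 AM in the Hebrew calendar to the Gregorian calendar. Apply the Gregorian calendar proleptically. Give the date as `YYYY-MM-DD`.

Julian Day Number of the source date = 1908049.
Converting JDN 1908049 to the Gregorian calendar gives 17 December 511 CE.

0511-12-17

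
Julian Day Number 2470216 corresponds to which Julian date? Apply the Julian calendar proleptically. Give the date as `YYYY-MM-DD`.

The Gregorian equivalent of JDN 2470216 is 13 February 2051.
In the Julian calendar that day is 2051-01-31.

2051-01-31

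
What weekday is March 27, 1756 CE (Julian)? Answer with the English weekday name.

Wednesday

Equivalently 7 April 1756 Gregorian, JDN 2362523.
Since JDN mod 7 = 2 (0 = Monday), the day is Wednesday.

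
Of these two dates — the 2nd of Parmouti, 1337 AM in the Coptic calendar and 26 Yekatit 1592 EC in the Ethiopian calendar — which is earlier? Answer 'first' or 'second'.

Converting both to JDN: 2313215 vs 2305509; the smaller is the second.

second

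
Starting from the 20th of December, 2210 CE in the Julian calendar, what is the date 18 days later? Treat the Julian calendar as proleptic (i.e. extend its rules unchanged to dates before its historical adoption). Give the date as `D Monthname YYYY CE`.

7 January 2211 CE

Counting 18 days forward from JDN 2528614 reaches JDN 2528632, which is 7 January 2211 CE.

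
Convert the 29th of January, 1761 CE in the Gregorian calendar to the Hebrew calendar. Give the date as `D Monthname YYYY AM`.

24 Shevat 5521 AM

Julian Day Number of the source date = 2364281.
Converting JDN 2364281 to the Hebrew calendar gives 24 Shevat 5521 AM.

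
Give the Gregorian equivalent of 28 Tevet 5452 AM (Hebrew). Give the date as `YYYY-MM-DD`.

Both dates share Julian Day Number 2339067; in the Gregorian calendar that is 17 January 1692 CE.

1692-01-17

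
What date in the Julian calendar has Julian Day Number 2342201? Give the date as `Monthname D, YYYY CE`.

August 6, 1700 CE

The Gregorian equivalent of JDN 2342201 is 17 August 1700.
In the Julian calendar that day is August 6, 1700 CE.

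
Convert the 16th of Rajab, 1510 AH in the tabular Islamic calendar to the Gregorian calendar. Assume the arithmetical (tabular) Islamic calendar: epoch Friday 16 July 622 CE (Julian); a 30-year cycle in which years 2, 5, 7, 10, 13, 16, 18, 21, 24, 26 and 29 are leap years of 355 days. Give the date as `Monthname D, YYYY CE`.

February 19, 2087 CE

Both dates share Julian Day Number 2483371; in the Gregorian calendar that is 19 February 2087 CE.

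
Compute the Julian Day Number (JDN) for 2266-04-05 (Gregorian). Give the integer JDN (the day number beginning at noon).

JDN 2451545 is 1 January 2000 CE (Gregorian); the target day is +97249 days from there, so JDN = 2548794.

2548794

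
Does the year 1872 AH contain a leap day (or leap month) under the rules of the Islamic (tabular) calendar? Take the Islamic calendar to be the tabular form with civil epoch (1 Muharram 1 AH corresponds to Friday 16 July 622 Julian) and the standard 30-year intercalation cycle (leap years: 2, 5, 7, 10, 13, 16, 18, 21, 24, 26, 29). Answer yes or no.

Year 1872 AH is year 12 of its 30-year cycle; leap positions are 2, 5, 7, 10, 13, 16, 18, 21, 24, 26, 29, so it is a common year (354 days).

no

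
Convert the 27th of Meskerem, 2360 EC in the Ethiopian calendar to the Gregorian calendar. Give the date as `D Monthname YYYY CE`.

Both dates share Julian Day Number 2585872; in the Gregorian calendar that is 11 October 2367 CE.

11 October 2367 CE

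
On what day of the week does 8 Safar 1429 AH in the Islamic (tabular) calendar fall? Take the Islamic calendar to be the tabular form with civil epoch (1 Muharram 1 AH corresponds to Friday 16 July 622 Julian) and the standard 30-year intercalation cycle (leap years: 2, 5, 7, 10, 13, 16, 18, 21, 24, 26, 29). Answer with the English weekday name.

This is JDN 2454513 (16 February 2008 Gregorian).
JDN 2454513 mod 7 = 5, and JDN 0 was a Monday, so this is a Saturday.

Saturday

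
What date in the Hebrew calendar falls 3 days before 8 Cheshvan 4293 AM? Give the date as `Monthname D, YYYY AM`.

Cheshvan 5, 4293 AM

Counting 3 days back from JDN 1915667 reaches JDN 1915664, which is Cheshvan 5, 4293 AM.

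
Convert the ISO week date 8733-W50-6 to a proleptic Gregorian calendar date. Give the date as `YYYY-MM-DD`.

ISO week 1 of 8733 is the week containing the first Thursday of 8733.
Week 50, day 6 (Saturday) lands on 8733-12-16.

8733-12-16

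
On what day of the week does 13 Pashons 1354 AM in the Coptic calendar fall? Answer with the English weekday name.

Tuesday

In the Gregorian calendar this is 18 May 1638 (JDN 2319465).
Since JDN mod 7 = 1 (0 = Monday), the day is Tuesday.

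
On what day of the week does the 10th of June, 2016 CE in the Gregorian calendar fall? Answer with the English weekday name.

Friday

2457550 ≡ 4 (mod 7); counting from Monday = 0 gives Friday.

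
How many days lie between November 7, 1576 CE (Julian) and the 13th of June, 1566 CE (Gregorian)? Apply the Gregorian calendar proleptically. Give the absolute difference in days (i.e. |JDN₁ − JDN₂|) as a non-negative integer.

3810

First date → JDN 2297003; second date → JDN 2293193.
The interval is |2297003 − 2293193| = 3810 days.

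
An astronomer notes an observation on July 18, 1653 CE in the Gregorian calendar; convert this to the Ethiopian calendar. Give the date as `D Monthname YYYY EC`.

14 Hamle 1645 EC

Both dates share Julian Day Number 2325005; in the Ethiopian calendar that is 14 Hamle 1645 EC.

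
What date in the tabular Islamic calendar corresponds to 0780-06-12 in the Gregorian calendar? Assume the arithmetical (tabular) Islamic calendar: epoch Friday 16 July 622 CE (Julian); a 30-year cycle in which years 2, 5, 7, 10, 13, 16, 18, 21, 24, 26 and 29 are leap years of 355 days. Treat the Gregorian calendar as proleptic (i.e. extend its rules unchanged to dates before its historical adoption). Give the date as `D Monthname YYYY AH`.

30 Ramadan 163 AH

Both dates share Julian Day Number 2006112; in the tabular Islamic calendar that is 30 Ramadan 163 AH.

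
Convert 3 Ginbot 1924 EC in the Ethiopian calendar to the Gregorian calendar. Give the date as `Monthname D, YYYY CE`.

May 11, 1932 CE

Both dates share Julian Day Number 2426839; in the Gregorian calendar that is 11 May 1932 CE.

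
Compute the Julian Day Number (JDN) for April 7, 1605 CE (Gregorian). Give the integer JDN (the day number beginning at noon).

2307371

JDN 2451545 is 1 January 2000 CE (Gregorian); the target day is −144174 days from there, so JDN = 2307371.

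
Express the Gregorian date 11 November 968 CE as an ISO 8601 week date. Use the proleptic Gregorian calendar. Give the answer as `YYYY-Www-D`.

0968-W45-5

The weekday is Friday (ISO weekday 5).
That Friday belongs to ISO week 45 of ISO year 968.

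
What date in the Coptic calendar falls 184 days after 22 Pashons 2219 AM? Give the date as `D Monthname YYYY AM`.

Counting 184 days forward from JDN 2635415 reaches JDN 2635599, which is 20 Hathor 2220 AM.

20 Hathor 2220 AM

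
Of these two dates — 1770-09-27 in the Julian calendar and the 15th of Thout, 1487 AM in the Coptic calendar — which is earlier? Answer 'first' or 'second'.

second

Converting both to JDN: 2367820 vs 2367805; the smaller is the second.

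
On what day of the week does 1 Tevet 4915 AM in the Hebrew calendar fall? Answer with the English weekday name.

In the proleptic Gregorian calendar this is 15 December 1154 (JDN 2142898).
Since JDN mod 7 = 2 (0 = Monday), the day is Wednesday.

Wednesday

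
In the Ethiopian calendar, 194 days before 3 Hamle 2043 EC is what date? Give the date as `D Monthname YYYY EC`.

The starting date is JDN 2470363; 2470363 − 194 = 2470169.
JDN 2470169 corresponds to 19 Tahsas 2043 EC.

19 Tahsas 2043 EC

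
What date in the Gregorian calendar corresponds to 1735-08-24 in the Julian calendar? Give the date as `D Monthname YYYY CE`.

For dates in this range the Gregorian date is 11 days ahead of the Julian.
24 August 1735 Julian + 11 days → 4 September 1735 Gregorian.

4 September 1735 CE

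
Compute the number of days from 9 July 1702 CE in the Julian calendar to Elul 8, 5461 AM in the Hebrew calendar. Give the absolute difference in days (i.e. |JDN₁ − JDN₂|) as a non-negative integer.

First date → JDN 2342903; second date → JDN 2342591.
The interval is |2342903 − 2342591| = 312 days.

312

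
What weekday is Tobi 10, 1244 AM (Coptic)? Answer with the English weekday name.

Equivalently 16 January 1528 Gregorian, JDN 2279165.
2279165 ≡ 0 (mod 7); counting from Monday = 0 gives Monday.

Monday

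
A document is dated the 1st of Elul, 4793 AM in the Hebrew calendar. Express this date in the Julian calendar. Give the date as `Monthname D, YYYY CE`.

July 30, 1033 CE

Both dates share Julian Day Number 2098572; in the Julian calendar that is 30 July 1033 CE.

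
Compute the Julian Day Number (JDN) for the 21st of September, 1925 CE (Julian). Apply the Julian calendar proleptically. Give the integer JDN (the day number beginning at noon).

Equivalently 4 October 1925 (Gregorian).
JDN 2400001 is 17 November 1858 CE (Gregorian), MJD 0; the target day is +24427 days from there, so JDN = 2424428.

2424428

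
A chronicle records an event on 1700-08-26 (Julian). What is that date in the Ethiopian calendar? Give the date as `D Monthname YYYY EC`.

The source date corresponds to 6 September 1700 in the Gregorian calendar (JDN 2342221).
That day falls on 3 Pagume 1692 EC in the Ethiopian calendar.

3 Pagume 1692 EC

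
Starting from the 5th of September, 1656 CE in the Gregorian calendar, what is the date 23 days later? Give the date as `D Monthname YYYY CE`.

The starting date is JDN 2326150; 2326150 + 23 = 2326173.
JDN 2326173 corresponds to 28 September 1656 CE.

28 September 1656 CE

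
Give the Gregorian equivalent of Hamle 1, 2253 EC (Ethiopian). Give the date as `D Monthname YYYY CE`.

Both dates share Julian Day Number 2547064; in the Gregorian calendar that is 10 July 2261 CE.

10 July 2261 CE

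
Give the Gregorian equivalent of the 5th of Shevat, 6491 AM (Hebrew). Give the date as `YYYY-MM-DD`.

2731-02-04

Julian Day Number of the source date = 2718571.
Converting JDN 2718571 to the Gregorian calendar gives 4 February 2731 CE.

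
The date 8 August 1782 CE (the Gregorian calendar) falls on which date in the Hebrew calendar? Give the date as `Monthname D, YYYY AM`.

Both dates share Julian Day Number 2372142; in the Hebrew calendar that is 28 Av 5542 AM.

Av 28, 5542 AM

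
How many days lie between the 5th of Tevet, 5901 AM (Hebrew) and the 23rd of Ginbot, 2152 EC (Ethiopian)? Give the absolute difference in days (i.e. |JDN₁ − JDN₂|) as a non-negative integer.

JDN of the first date = 2503028.
JDN of the second date = 2510136.
|2510136 − 2503028| = 7108.

7108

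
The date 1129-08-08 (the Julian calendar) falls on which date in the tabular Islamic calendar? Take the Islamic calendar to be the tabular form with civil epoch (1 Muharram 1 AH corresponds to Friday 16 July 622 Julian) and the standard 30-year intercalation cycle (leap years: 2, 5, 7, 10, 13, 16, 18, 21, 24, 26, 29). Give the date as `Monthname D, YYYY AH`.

Both dates share Julian Day Number 2133645; in the tabular Islamic calendar that is 20 Sha'ban 523 AH.

Sha'ban 20, 523 AH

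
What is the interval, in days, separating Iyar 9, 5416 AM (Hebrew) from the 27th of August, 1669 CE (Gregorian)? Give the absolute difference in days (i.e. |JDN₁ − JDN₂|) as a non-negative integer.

4864

First date → JDN 2326025; second date → JDN 2330889.
The interval is |2326025 − 2330889| = 4864 days.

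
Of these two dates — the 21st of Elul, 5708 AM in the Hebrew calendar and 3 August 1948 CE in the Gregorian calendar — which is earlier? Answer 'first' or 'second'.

First date → JDN 2432820; second date → JDN 2432767.
JDN 2432767 < JDN 2432820, so the second date is earlier.

second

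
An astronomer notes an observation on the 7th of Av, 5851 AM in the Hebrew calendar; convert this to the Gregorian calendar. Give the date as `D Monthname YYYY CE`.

Both dates share Julian Day Number 2484985; in the Gregorian calendar that is 22 July 2091 CE.

22 July 2091 CE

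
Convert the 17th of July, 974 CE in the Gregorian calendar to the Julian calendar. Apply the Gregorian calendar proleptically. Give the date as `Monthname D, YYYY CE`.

At this point the Julian calendar is 5 days behind the Gregorian.
17 July 974 Gregorian − 5 days → 12 July 974 Julian.

July 12, 974 CE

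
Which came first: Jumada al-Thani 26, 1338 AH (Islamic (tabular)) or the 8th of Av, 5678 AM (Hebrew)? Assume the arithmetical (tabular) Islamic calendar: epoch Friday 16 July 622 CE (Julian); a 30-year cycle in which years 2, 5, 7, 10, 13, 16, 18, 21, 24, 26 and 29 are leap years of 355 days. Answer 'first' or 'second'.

First date → JDN 2422401; second date → JDN 2421792.
JDN 2421792 < JDN 2422401, so the second date is earlier.

second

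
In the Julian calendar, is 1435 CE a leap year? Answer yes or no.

1435 mod 4 = 3, so it is a common year in the Julian calendar.

no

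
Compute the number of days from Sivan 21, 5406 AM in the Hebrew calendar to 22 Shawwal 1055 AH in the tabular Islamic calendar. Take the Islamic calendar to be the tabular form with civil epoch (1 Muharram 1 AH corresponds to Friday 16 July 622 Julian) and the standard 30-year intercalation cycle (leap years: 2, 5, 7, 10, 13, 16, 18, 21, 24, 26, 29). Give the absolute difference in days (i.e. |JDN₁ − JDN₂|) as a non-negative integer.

First date → JDN 2322404; second date → JDN 2322229.
The interval is |2322404 − 2322229| = 175 days.

175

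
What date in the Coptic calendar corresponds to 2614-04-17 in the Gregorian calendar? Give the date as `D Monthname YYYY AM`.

Both dates share Julian Day Number 2675910; in the Coptic calendar that is 4 Parmouti 2330 AM.

4 Parmouti 2330 AM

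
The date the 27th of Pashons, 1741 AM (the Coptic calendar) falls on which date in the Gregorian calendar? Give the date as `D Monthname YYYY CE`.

4 June 2025 CE

Julian Day Number of the source date = 2460831.
Converting JDN 2460831 to the Gregorian calendar gives 4 June 2025 CE.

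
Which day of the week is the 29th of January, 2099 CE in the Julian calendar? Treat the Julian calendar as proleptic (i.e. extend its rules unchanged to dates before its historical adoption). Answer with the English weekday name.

This is JDN 2487746 (11 February 2099 Gregorian).
2487746 ≡ 2 (mod 7); counting from Monday = 0 gives Wednesday.

Wednesday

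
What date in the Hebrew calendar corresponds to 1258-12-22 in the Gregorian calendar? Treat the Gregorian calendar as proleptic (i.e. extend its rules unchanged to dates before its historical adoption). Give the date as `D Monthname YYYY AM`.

17 Tevet 5019 AM

Both dates share Julian Day Number 2180891; in the Hebrew calendar that is 17 Tevet 5019 AM.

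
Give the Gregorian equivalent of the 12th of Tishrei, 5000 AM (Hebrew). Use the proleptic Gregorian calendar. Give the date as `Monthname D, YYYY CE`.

September 19, 1239 CE

Julian Day Number of the source date = 2173857.
Converting JDN 2173857 to the Gregorian calendar gives 19 September 1239 CE.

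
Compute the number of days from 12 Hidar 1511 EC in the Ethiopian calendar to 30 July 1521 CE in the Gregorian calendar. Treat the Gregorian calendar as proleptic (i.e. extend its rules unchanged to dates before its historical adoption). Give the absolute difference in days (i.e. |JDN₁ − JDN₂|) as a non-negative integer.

985

JDN of the first date = 2275819.
JDN of the second date = 2276804.
|2276804 − 2275819| = 985.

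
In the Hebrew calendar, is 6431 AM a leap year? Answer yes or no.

Hebrew year 6431 is year 9 of its 19-year Metonic cycle; leap years are at positions 3, 6, 8, 11, 14, 17, 19, so it is a common year (12 months).

no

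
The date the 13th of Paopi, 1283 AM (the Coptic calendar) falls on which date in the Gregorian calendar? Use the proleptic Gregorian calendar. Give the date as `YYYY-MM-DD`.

1566-10-20

Julian Day Number of the source date = 2293322.
Converting JDN 2293322 to the Gregorian calendar gives 20 October 1566 CE.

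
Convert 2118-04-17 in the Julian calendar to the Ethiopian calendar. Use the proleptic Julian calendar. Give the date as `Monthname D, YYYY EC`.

Julian Day Number of the source date = 2494764.
Converting JDN 2494764 to the Ethiopian calendar gives 22 Miyazya 2110 EC.

Miyazya 22, 2110 EC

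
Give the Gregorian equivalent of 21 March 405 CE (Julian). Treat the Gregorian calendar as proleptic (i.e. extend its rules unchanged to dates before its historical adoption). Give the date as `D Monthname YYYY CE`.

22 March 405 CE

The Julian–Gregorian offset here is 1 day (Julian trailing).
21 March 405 Julian + 1 day → 22 March 405 Gregorian.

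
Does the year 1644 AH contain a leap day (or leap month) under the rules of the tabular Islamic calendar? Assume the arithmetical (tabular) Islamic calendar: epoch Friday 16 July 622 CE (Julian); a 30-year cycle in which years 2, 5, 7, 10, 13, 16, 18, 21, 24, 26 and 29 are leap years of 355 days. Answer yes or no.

Year 1644 AH is year 24 of its 30-year cycle; leap positions are 2, 5, 7, 10, 13, 16, 18, 21, 24, 26, 29, so it is a leap year (355 days).

yes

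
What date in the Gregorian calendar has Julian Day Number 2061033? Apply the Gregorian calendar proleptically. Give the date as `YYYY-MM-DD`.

0930-10-25

Counting from JDN 2299161 = 15 Oct 1582 gives an offset of -238128 days.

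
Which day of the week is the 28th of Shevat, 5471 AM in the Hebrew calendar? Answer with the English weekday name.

In the Gregorian calendar this is 17 February 1711 (JDN 2346037).
Since JDN mod 7 = 1 (0 = Monday), the day is Tuesday.

Tuesday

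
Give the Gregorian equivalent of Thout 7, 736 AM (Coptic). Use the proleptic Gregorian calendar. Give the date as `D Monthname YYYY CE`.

11 September 1019 CE

Both dates share Julian Day Number 2093495; in the Gregorian calendar that is 11 September 1019 CE.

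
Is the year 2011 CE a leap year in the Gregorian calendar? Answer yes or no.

no

2011 is not divisible by 4, so it is a common year.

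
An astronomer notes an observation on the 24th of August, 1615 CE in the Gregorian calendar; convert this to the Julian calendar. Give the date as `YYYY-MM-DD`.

For dates in this range the Gregorian date is 10 days ahead of the Julian.
24 August 1615 Gregorian − 10 days → 14 August 1615 Julian.

1615-08-14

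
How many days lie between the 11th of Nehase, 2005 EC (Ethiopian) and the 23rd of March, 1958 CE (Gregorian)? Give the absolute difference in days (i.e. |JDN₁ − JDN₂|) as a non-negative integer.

First date → JDN 2456522; second date → JDN 2436286.
The interval is |2456522 − 2436286| = 20236 days.

20236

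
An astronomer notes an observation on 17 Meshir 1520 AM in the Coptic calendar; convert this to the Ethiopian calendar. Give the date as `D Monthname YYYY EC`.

17 Yekatit 1796 EC

The source date corresponds to 24 February 1804 in the Gregorian calendar (JDN 2380011).
That day falls on 17 Yekatit 1796 EC in the Ethiopian calendar.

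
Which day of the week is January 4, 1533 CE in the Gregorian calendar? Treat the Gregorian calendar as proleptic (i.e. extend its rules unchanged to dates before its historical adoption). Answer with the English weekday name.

Wednesday

2280980 ≡ 2 (mod 7); counting from Monday = 0 gives Wednesday.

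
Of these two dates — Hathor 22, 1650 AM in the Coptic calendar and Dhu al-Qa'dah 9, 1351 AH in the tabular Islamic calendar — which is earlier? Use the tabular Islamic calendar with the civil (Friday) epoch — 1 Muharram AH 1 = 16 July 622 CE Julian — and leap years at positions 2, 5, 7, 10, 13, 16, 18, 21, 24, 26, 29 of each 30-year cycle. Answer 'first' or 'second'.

First date → JDN 2427408; second date → JDN 2427138.
JDN 2427138 < JDN 2427408, so the second date is earlier.

second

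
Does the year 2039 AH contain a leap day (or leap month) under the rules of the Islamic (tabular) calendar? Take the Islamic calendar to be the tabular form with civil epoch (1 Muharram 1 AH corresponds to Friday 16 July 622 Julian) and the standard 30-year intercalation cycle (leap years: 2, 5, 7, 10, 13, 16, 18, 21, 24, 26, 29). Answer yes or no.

yes

Year 2039 AH is year 29 of its 30-year cycle; leap positions are 2, 5, 7, 10, 13, 16, 18, 21, 24, 26, 29, so it is a leap year (355 days).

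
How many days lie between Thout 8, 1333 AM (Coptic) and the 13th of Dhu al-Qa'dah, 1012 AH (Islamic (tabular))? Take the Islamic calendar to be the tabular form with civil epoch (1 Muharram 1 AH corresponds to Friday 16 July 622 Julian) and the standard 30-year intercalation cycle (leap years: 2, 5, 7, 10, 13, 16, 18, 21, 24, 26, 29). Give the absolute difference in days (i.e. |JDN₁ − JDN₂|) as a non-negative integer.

4538

First date → JDN 2311550; second date → JDN 2307012.
The interval is |2311550 − 2307012| = 4538 days.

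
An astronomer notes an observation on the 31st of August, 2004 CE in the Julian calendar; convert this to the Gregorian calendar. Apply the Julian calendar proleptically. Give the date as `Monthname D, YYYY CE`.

For dates in this range the Gregorian date is 13 days ahead of the Julian.
31 August 2004 Julian + 13 days → 13 September 2004 Gregorian.

September 13, 2004 CE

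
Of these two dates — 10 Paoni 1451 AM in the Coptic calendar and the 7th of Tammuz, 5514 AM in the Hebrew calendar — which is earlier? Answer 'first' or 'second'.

First date → JDN 2354921; second date → JDN 2361873.
JDN 2354921 < JDN 2361873, so the first date is earlier.

first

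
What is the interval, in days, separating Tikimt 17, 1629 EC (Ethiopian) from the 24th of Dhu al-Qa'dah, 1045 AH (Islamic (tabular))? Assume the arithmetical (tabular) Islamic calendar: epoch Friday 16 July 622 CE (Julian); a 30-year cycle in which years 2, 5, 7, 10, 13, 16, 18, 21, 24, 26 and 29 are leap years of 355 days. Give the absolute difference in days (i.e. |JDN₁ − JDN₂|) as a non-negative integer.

First date → JDN 2318894; second date → JDN 2318717.
The interval is |2318894 − 2318717| = 177 days.

177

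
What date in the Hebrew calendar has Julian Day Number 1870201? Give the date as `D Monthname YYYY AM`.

JDN 1870201 is 2 May 408 in the proleptic Gregorian calendar.
In the Hebrew calendar that day is 19 Iyar 4168 AM.

19 Iyar 4168 AM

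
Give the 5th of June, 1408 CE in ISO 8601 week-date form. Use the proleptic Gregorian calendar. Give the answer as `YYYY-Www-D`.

The weekday is Sunday (ISO weekday 7).
That Sunday belongs to ISO week 22 of ISO year 1408.

1408-W22-7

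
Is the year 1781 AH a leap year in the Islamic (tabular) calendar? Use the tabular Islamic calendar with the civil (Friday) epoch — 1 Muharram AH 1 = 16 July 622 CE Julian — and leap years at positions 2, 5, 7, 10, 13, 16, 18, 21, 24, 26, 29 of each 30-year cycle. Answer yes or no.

no

Year 1781 AH is year 11 of its 30-year cycle; leap positions are 2, 5, 7, 10, 13, 16, 18, 21, 24, 26, 29, so it is a common year (354 days).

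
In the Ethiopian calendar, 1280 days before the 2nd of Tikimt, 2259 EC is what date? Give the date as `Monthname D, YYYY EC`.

Miyazya 3, 2255 EC

JDN of the 2nd of Tikimt, 2259 EC = 2548986.
2548986 − 1280 = 2547706.
JDN 2547706 in the Ethiopian calendar is Miyazya 3, 2255 EC.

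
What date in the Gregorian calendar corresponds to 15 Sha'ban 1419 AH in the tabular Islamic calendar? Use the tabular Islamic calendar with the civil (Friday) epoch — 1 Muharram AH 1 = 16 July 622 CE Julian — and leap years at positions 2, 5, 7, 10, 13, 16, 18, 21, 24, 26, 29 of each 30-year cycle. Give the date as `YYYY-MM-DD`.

1998-12-05

Both dates share Julian Day Number 2451153; in the Gregorian calendar that is 5 December 1998 CE.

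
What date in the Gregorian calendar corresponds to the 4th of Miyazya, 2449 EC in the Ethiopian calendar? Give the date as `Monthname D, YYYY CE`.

April 15, 2457 CE

Both dates share Julian Day Number 2618566; in the Gregorian calendar that is 15 April 2457 CE.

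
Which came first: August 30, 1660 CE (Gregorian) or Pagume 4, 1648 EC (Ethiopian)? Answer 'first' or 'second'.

second

The two dates have Julian Day Numbers 2327605 and 2326151 respectively.
Since 2326151 < 2327605, the second date comes first.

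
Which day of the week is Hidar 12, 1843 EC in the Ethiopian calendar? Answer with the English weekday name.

Wednesday

This is JDN 2397082 (20 November 1850 Gregorian).
2397082 ≡ 2 (mod 7); counting from Monday = 0 gives Wednesday.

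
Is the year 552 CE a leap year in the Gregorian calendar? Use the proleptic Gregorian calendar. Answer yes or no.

yes

552 is divisible by 4 and not by 100, so it is a leap year.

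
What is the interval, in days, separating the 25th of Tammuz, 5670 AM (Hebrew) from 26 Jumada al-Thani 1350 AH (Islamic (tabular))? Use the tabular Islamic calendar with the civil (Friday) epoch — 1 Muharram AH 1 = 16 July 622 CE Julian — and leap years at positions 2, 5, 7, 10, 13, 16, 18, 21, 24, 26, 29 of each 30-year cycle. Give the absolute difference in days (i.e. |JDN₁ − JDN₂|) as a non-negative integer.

First date → JDN 2418885; second date → JDN 2426654.
The interval is |2418885 − 2426654| = 7769 days.

7769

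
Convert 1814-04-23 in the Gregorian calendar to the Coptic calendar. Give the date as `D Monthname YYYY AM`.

16 Parmouti 1530 AM

Both dates share Julian Day Number 2383722; in the Coptic calendar that is 16 Parmouti 1530 AM.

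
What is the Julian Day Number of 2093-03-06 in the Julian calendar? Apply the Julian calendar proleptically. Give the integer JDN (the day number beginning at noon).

In the Gregorian calendar the same day is 19 March 2093.
JDN 2299161 is 15 October 1582 CE (Gregorian); the target day is +186430 days from there, so JDN = 2485591.

2485591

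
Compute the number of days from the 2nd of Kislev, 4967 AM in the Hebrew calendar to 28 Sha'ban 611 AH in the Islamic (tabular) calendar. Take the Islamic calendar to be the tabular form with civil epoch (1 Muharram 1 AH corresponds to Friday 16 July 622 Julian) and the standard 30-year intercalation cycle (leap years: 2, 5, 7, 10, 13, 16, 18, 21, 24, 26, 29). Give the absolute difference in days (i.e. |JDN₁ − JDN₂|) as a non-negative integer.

First date → JDN 2161857; second date → JDN 2164838.
The interval is |2161857 − 2164838| = 2981 days.

2981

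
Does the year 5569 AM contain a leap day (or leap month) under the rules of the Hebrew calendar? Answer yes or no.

no

Hebrew year 5569 is year 2 of its 19-year Metonic cycle; leap years are at positions 3, 6, 8, 11, 14, 17, 19, so it is a common year (12 months).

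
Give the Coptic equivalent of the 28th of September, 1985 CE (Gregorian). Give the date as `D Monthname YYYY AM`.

18 Thout 1702 AM

Julian Day Number of the source date = 2446337.
Converting JDN 2446337 to the Coptic calendar gives 18 Thout 1702 AM.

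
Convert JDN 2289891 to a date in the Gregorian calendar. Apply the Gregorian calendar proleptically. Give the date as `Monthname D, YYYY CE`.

May 29, 1557 CE

JDN 2451545 is 1 Jan 2000; 2289891 is −161654 days from there.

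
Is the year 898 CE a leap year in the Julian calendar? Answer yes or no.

no

898 mod 4 = 2, so it is a common year in the Julian calendar.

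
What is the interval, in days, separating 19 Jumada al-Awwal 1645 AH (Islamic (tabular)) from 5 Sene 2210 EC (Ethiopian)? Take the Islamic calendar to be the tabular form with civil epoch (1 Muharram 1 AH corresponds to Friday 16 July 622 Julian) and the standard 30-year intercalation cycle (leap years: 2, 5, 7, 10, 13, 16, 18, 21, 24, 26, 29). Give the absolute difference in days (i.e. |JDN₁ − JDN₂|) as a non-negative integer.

177

First date → JDN 2531155; second date → JDN 2531332.
The interval is |2531155 − 2531332| = 177 days.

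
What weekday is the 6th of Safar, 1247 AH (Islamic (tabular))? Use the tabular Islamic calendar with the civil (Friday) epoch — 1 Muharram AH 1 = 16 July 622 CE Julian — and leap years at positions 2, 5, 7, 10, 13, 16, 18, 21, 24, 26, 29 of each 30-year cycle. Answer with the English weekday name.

This is JDN 2390016 (17 July 1831 Gregorian).
2390016 ≡ 6 (mod 7); counting from Monday = 0 gives Sunday.

Sunday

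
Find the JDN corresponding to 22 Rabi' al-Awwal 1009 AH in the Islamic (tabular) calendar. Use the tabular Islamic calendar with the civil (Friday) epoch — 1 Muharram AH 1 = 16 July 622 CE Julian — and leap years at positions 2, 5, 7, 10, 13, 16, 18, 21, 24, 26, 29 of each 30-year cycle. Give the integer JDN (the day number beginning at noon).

In the Gregorian calendar the same day is 1 October 1600.
JDN 2451545 is 1 January 2000 CE (Gregorian); the target day is −145823 days from there, so JDN = 2305722.

2305722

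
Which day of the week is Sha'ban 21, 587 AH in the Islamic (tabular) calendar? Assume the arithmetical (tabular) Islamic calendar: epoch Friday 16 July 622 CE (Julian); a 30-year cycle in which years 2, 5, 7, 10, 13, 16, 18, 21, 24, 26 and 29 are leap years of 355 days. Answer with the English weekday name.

Friday

In the proleptic Gregorian calendar this is 20 September 1191 (JDN 2156326).
JDN 2156326 mod 7 = 4, and JDN 0 was a Monday, so this is a Friday.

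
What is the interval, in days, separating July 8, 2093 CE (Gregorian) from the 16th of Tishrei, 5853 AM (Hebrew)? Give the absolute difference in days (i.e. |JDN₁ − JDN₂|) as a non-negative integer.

264

JDN of the first date = 2485702.
JDN of the second date = 2485438.
|2485438 − 2485702| = 264.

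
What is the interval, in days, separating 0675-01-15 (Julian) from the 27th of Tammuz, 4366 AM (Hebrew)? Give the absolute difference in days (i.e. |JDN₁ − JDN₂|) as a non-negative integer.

JDN of the first date = 1967616.
JDN of the second date = 1942588.
|1942588 − 1967616| = 25028.

25028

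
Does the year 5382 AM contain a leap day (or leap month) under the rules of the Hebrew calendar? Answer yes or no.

no

Hebrew year 5382 is year 5 of its 19-year Metonic cycle; leap years are at positions 3, 6, 8, 11, 14, 17, 19, so it is a common year (12 months).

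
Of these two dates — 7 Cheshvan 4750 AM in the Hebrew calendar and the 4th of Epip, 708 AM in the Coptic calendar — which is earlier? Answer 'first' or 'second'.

first

Converting both to JDN: 2082572 vs 2083565; the smaller is the first.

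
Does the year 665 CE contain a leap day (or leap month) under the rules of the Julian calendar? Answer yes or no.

no

665 mod 4 = 1, so it is a common year in the Julian calendar.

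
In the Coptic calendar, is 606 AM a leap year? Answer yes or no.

606 mod 4 = 2; in the Coptic calendar a year is leap when year mod 4 = 3, so it is a common year.

no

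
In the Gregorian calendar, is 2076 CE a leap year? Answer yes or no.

yes

2076 is divisible by 4 and not by 100, so it is a leap year.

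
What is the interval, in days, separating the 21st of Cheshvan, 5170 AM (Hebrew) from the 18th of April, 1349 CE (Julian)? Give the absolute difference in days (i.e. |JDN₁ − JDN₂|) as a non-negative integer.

First date → JDN 2235998; second date → JDN 2213888.
The interval is |2235998 − 2213888| = 22110 days.

22110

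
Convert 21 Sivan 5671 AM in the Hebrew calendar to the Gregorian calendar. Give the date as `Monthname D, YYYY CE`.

June 17, 1911 CE

Julian Day Number of the source date = 2419205.
Converting JDN 2419205 to the Gregorian calendar gives 17 June 1911 CE.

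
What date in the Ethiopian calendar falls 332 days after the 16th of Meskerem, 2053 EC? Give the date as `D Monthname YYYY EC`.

JDN of the 16th of Meskerem, 2053 EC = 2473729.
2473729 + 332 = 2474061.
JDN 2474061 in the Ethiopian calendar is 18 Nehase 2053 EC.

18 Nehase 2053 EC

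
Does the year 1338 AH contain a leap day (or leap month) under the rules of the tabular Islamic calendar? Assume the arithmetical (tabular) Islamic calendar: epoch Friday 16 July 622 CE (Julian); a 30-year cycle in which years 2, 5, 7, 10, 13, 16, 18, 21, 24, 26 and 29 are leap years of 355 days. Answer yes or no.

Year 1338 AH is year 18 of its 30-year cycle; leap positions are 2, 5, 7, 10, 13, 16, 18, 21, 24, 26, 29, so it is a leap year (355 days).

yes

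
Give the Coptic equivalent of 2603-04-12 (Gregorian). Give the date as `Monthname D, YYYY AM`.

Paremhat 29, 2319 AM

Both dates share Julian Day Number 2671887; in the Coptic calendar that is 29 Paremhat 2319 AM.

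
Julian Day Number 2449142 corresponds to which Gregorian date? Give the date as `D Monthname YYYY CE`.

3 June 1993 CE

JDN 2451545 is 1 Jan 2000; 2449142 is −2403 days from there.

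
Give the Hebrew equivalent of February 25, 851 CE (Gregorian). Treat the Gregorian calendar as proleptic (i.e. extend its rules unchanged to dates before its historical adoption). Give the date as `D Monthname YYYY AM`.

16 Adar 4611 AM

Julian Day Number of the source date = 2031937.
Converting JDN 2031937 to the Hebrew calendar gives 16 Adar 4611 AM.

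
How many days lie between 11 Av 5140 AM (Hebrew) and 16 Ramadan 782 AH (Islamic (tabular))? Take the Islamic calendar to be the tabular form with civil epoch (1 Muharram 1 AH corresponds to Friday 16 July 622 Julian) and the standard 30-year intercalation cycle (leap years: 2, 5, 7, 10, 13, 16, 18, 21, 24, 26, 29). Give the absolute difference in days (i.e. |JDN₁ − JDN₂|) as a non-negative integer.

153

First date → JDN 2225298; second date → JDN 2225451.
The interval is |2225298 − 2225451| = 153 days.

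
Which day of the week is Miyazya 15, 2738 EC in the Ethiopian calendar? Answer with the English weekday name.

In the Gregorian calendar this is 29 April 2746 (JDN 2724134).
JDN 2724134 mod 7 = 0, and JDN 0 was a Monday, so this is a Monday.

Monday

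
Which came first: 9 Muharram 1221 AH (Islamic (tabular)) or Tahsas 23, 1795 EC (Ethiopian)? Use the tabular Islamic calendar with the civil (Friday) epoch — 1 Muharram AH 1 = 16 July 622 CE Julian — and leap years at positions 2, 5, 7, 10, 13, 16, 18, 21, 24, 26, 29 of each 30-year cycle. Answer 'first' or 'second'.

second

The two dates have Julian Day Numbers 2380775 and 2379591 respectively.
Since 2379591 < 2380775, the second date comes first.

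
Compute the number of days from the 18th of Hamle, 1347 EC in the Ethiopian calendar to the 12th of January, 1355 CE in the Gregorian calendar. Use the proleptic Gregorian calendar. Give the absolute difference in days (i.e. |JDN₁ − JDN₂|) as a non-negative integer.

189

First date → JDN 2216164; second date → JDN 2215975.
The interval is |2216164 − 2215975| = 189 days.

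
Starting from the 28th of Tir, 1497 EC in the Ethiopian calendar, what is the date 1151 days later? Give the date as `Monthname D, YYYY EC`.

Megabit 23, 1500 EC

The starting date is JDN 2270782; 2270782 + 1151 = 2271933.
JDN 2271933 corresponds to Megabit 23, 1500 EC.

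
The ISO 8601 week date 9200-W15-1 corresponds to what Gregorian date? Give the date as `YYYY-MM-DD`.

9200-04-10

ISO week 1 of 9200 is the week containing the first Thursday of 9200.
Week 15, day 1 (Monday) lands on 9200-04-10.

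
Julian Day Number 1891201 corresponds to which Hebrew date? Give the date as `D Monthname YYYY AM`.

JDN 1891201 is 30 October 465 in the proleptic Gregorian calendar.
In the Hebrew calendar that day is 23 Cheshvan 4226 AM.

23 Cheshvan 4226 AM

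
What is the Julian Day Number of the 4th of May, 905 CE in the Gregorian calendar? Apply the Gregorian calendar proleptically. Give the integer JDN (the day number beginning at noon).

2051728

JDN 2451545 is 1 January 2000 CE (Gregorian); the target day is −399817 days from there, so JDN = 2051728.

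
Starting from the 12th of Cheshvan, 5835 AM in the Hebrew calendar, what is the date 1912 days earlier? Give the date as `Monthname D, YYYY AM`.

Av 21, 5829 AM

The starting date is JDN 2478879; 2478879 − 1912 = 2476967.
JDN 2476967 corresponds to Av 21, 5829 AM.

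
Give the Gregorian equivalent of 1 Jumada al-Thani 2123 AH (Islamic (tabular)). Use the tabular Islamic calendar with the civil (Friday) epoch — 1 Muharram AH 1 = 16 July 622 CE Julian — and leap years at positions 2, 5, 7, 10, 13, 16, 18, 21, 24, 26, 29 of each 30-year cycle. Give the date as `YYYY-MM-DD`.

2681-10-06

Julian Day Number of the source date = 2700554.
Converting JDN 2700554 to the Gregorian calendar gives 6 October 2681 CE.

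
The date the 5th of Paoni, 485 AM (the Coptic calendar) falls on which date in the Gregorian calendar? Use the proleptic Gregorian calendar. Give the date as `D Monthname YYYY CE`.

3 June 769 CE

Both dates share Julian Day Number 2002085; in the Gregorian calendar that is 3 June 769 CE.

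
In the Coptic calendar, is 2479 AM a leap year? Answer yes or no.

2479 mod 4 = 3; in the Coptic calendar a year is leap when year mod 4 = 3, so it is a leap year.

yes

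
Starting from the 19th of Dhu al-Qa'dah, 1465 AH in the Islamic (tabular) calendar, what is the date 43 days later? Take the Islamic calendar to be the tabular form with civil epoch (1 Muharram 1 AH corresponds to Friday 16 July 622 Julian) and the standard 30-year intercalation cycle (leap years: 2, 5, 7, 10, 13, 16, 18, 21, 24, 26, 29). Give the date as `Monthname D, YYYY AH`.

Counting 43 days forward from JDN 2467546 reaches JDN 2467589, which is Muharram 3, 1466 AH.

Muharram 3, 1466 AH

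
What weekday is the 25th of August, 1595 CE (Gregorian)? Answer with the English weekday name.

JDN 2303858 mod 7 = 4, and JDN 0 was a Monday, so this is a Friday.

Friday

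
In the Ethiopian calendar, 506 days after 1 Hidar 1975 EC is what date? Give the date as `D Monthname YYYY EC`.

21 Megabit 1976 EC

The starting date is JDN 2445284; 2445284 + 506 = 2445790.
JDN 2445790 corresponds to 21 Megabit 1976 EC.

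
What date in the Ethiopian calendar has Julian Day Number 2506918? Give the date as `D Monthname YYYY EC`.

The Gregorian equivalent of JDN 2506918 is 10 August 2151.
In the Ethiopian calendar that day is 3 Nehase 2143 EC.

3 Nehase 2143 EC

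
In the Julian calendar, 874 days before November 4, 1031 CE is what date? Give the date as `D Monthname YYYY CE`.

13 June 1029 CE

Counting 874 days back from JDN 2097938 reaches JDN 2097064, which is 13 June 1029 CE.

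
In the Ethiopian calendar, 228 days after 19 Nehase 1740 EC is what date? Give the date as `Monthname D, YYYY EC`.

Miyazya 2, 1741 EC

JDN of 19 Nehase 1740 EC = 2359739.
2359739 + 228 = 2359967.
JDN 2359967 in the Ethiopian calendar is Miyazya 2, 1741 EC.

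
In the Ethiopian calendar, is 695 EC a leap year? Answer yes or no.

695 mod 4 = 3; in the Ethiopian calendar a year is leap when year mod 4 = 3, so it is a leap year.

yes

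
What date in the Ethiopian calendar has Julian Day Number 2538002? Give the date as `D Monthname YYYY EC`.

5 Meskerem 2229 EC

JDN 2538002 is 17 September 2236 in the Gregorian calendar.
In the Ethiopian calendar that day is 5 Meskerem 2229 EC.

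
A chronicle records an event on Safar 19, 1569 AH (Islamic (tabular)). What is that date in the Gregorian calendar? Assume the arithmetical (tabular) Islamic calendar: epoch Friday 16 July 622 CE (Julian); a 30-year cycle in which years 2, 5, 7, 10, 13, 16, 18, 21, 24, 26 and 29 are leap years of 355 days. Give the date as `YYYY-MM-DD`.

2143-12-27

Julian Day Number of the source date = 2504135.
Converting JDN 2504135 to the Gregorian calendar gives 27 December 2143 CE.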